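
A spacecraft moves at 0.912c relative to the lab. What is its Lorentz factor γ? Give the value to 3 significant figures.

γ ≈ 2.44

γ = 1/√(1 − β²) = 1/√(1 − 0.912²) = 1/√(0.16826) = 2.44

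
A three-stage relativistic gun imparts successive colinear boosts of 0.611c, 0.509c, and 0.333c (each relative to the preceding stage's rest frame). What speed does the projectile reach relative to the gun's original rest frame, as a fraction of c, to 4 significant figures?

Compose boost 2: (0.509 + 0.611)/(1 + 0.509×0.611) = 1.120/1.31100 = 0.854310
Compose boost 3: (0.333 + 0.854310)/(1 + 0.333×0.854310) = 1.18731/1.28449 = 0.9243

u ≈ 0.9243c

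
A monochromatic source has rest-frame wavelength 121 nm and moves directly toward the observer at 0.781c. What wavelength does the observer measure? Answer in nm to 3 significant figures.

Relativistic Doppler: λ_obs = λ_src √((1−β)/(1+β))
= 121 × √(0.21900/1.7810) = 121 × 0.35066 = 42.4 nm

λ_obs ≈ 42.4 nm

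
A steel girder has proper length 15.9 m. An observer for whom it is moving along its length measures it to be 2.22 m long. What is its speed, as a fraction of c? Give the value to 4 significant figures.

β ≈ 0.9902

γ = L₀/L = 15.9/2.22 = 7.16216
β = √(1 − 1/γ²) = 0.9902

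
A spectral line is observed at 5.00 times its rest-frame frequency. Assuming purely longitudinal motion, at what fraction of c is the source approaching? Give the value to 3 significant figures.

β ≈ 0.923

f_obs/f_src = √((1+β)/(1−β)) = 5.00  ⇒  (1+β)/(1−β) = 25.000
β = |1 − D²|/(1 + D²) = |1 − 25.000|/(1 + 25.000) = 0.923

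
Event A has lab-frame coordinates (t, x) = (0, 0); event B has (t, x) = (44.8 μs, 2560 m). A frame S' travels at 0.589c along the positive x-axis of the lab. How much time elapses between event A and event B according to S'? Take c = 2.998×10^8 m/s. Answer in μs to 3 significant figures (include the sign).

Δt' ≈ 49.2 μs

γ = 1/√(1 − 0.589²) = 1.2374
Δt' = γ(Δt − vΔx/c²) = 1.2374 × (44.8 μs − 0.589×2560 m / (2.998×10^8 m/s))
= 1.2374 × (39.771 μs) = 49.2 μs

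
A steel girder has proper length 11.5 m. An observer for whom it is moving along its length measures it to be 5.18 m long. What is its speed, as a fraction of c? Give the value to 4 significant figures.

β ≈ 0.8928

γ = L₀/L = 11.5/5.18 = 2.22008
β = √(1 − 1/γ²) = 0.8928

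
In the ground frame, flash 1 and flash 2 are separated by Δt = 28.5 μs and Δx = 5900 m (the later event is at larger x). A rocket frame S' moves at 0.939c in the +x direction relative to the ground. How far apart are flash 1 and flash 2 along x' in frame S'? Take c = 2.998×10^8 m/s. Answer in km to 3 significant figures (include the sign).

γ = 1/√(1 − 0.939²) = 2.9077
Δx' = γ(Δx − vΔt) = 2.9077 × (5900 m − 0.939×(2.998×10^8 m/s)×28.5×10^-6 s)
= 2.9077 × (-2123.1 m) = -6.17 km

Δx' ≈ -6.17 km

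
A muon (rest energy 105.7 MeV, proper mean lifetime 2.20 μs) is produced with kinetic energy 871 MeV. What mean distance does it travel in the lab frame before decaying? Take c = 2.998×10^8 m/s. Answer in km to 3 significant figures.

γ = 1 + K/(m₀c²) = 1 + 871/105.7 = 9.2403
β = √(1 − 1/γ²) = 0.99413
Dilated lifetime: γτ₀ = 9.2403 × 2.20 μs = 20.329 μs
d = βc·γτ₀ = 0.99413 × (2.998×10^8 m/s) × 2.0329×10^-5 s = 6.06 km

d ≈ 6.06 km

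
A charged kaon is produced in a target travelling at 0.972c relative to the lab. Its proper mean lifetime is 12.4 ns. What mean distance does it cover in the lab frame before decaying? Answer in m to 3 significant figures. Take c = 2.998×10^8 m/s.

γ = 1/√(1 − 0.972²) = 4.2557
Dilated lifetime: Δt = γτ₀ = 4.2557 × 12.4 ns = 52.770 ns
d = vΔt = 0.972c × 52.770 ns = 2.9141×10^8 m/s × 5.2770×10^-8 s = 15.4 m

d ≈ 15.4 m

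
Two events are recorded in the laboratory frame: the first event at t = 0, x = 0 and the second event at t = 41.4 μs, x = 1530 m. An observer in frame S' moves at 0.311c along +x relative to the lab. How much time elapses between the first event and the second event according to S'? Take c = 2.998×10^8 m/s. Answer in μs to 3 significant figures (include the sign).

γ = 1/√(1 − 0.311²) = 1.0522
Δt' = γ(Δt − vΔx/c²) = 1.0522 × (41.4 μs − 0.311×1530 m / (2.998×10^8 m/s))
= 1.0522 × (39.813 μs) = 41.9 μs

Δt' ≈ 41.9 μs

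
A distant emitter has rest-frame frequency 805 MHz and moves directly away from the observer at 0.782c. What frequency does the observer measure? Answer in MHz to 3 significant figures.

f_obs ≈ 282 MHz

Relativistic Doppler: f_obs = f_src √((1−β)/(1+β))
= 805 × √(0.21800/1.7820) = 805 × 0.34976 = 282 MHz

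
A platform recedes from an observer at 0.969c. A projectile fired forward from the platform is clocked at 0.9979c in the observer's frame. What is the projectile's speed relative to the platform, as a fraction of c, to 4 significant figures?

Inverse velocity addition: u' = (u − v)/(1 − uv/c²)
= (0.9979 − 0.969)/(1 − 0.9979×0.969) = 0.02890/0.0330349 = 0.8748

u' ≈ 0.8748c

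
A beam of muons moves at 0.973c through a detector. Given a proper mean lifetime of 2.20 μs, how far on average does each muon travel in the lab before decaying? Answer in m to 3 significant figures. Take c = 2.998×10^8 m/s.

d ≈ 2780 m

γ = 1/√(1 − 0.973²) = 4.3327
Dilated lifetime: Δt = γτ₀ = 4.3327 × 2.20 μs = 9.5319 μs
d = vΔt = 0.973c × 9.5319 μs = 2.9171×10^8 m/s × 9.5319×10^-6 s = 2780 m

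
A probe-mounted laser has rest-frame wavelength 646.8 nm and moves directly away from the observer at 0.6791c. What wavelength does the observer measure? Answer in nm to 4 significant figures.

Relativistic Doppler: λ_obs = λ_src √((1+β)/(1−β))
= 646.8 × √(1.67910/0.320900) = 646.8 × 2.28746 = 1480 nm

λ_obs ≈ 1480 nm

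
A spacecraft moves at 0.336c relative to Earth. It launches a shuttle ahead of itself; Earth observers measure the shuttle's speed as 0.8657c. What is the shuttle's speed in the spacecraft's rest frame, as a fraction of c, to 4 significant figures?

Inverse velocity addition: u' = (u − v)/(1 − uv/c²)
= (0.8657 − 0.336)/(1 − 0.8657×0.336) = 0.5297/0.709125 = 0.7470

u' ≈ 0.7470c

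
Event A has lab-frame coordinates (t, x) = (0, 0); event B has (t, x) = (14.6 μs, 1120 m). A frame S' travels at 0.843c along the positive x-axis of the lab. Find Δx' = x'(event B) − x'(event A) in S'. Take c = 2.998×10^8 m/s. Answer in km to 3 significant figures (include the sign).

γ = 1/√(1 − 0.843²) = 1.8590
Δx' = γ(Δx − vΔt) = 1.8590 × (1120 m − 0.843×(2.998×10^8 m/s)×14.6×10^-6 s)
= 1.8590 × (-2569.9 m) = -4.78 km

Δx' ≈ -4.78 km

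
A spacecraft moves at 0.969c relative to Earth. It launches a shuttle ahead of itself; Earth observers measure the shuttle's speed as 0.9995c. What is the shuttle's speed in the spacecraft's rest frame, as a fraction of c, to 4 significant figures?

Inverse velocity addition: u' = (u − v)/(1 − uv/c²)
= (0.9995 − 0.969)/(1 − 0.9995×0.969) = 0.03050/0.0314845 = 0.9687

u' ≈ 0.9687c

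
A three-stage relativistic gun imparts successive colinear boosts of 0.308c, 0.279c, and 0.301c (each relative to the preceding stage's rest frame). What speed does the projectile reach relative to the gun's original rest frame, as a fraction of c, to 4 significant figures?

Compose boost 2: (0.279 + 0.308)/(1 + 0.279×0.308) = 0.5870/1.08593 = 0.540550
Compose boost 3: (0.301 + 0.540550)/(1 + 0.301×0.540550) = 0.841550/1.16271 = 0.7238

u ≈ 0.7238c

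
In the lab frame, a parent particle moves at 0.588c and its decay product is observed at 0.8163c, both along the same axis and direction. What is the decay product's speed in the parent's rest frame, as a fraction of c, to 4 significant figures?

Inverse velocity addition: u' = (u − v)/(1 − uv/c²)
= (0.8163 − 0.588)/(1 − 0.8163×0.588) = 0.2283/0.520016 = 0.4390

u' ≈ 0.4390c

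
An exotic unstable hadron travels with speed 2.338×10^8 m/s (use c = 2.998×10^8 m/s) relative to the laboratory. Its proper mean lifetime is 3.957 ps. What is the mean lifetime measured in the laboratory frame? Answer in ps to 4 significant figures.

β = v/c = 2.338×10^8 / 2.998×10^8 = 0.779853
γ = 1/√(1 − 0.779853²) = 1.59754
Time dilation: Δt = γτ₀ = 1.59754 × 3.957 ps = 6.321 ps

Δt ≈ 6.321 ps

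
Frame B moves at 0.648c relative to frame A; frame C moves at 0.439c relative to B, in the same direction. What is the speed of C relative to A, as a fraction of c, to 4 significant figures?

Compose boost 2: (0.439 + 0.648)/(1 + 0.439×0.648) = 1.087/1.28447 = 0.8463

u ≈ 0.8463c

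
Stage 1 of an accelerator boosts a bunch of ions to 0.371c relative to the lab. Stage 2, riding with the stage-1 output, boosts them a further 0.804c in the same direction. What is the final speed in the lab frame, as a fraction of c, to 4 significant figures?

u ≈ 0.9050c

Compose boost 2: (0.804 + 0.371)/(1 + 0.804×0.371) = 1.175/1.29828 = 0.9050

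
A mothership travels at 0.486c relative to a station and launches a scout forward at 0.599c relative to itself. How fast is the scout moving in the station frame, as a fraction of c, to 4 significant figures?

Compose boost 2: (0.599 + 0.486)/(1 + 0.599×0.486) = 1.085/1.29111 = 0.8404

u ≈ 0.8404c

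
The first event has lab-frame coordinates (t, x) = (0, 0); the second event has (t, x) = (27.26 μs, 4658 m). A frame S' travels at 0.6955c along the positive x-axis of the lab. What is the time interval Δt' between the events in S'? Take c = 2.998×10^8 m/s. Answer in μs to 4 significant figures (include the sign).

Δt' ≈ 22.90 μs

γ = 1/√(1 − 0.6955²) = 1.39174
Δt' = γ(Δt − vΔx/c²) = 1.39174 × (27.26 μs − 0.6955×4658 m / (2.998×10^8 m/s))
= 1.39174 × (16.4540 μs) = 22.90 μs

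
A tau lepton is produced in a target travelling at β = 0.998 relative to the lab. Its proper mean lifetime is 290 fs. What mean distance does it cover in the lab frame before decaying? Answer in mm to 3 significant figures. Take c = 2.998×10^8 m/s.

d ≈ 1.37 mm

γ = 1/√(1 − 0.998²) = 15.819
Dilated lifetime: Δt = γτ₀ = 15.819 × 290 fs = 4587.6 fs
d = vΔt = 0.998c × 4587.6 fs = 2.9920×10^8 m/s × 4.5876×10^-12 s = 1.37 mm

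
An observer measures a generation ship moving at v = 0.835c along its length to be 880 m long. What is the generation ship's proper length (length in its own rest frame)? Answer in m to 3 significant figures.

L₀ ≈ 1600 m

γ = 1/√(1 − 0.835²) = 1.8174
L₀ = γL = 1.8174 × 880 = 1600 m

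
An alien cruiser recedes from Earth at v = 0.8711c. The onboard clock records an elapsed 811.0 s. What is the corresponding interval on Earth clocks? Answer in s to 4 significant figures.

γ = 1/√(1 − 0.8711²) = 2.03622
Time dilation: Δt = γτ₀ = 2.03622 × 811.0 s = 1651 s

Δt ≈ 1651 s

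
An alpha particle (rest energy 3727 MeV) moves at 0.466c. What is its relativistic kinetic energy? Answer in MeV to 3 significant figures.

γ = 1/√(1 − 0.466²) = 1.1302
K = (γ − 1)m₀c² = (1.1302 − 1) × 3727 MeV = 0.13022 × 3727 MeV = 485 MeV

K ≈ 485 MeV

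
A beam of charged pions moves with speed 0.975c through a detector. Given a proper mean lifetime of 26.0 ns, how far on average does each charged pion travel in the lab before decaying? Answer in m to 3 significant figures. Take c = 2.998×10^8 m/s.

d ≈ 34.2 m

γ = 1/√(1 − 0.975²) = 4.5004
Dilated lifetime: Δt = γτ₀ = 4.5004 × 26.0 ns = 117.01 ns
d = vΔt = 0.975c × 117.01 ns = 2.9230×10^8 m/s × 1.1701×10^-7 s = 34.2 m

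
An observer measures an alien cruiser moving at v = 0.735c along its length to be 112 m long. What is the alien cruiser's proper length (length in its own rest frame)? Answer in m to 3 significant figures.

γ = 1/√(1 − 0.735²) = 1.4748
L₀ = γL = 1.4748 × 112 = 165 m

L₀ ≈ 165 m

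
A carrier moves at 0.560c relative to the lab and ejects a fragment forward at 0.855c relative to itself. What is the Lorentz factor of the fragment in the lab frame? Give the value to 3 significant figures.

u_lab = (0.855 + 0.560)/(1 + 0.855×0.560) = 1.415/1.47880 = 0.956857
γ = 1/√(1 − 0.956857²) = 3.44

γ ≈ 3.44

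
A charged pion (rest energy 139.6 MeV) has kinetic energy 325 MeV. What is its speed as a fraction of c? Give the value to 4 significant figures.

β ≈ 0.9538

γ = 1 + K/(m₀c²) = 1 + 325/139.6 = 3.32808
β = √(1 − 1/γ²) = 0.9538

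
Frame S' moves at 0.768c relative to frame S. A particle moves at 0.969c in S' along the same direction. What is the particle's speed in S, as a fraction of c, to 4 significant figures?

u ≈ 0.9959c

Relativistic velocity addition: u = (u' + v)/(1 + u'v/c²)
= (0.969 + 0.768)/(1 + 0.969×0.768) = 1.737/1.74419 = 0.9959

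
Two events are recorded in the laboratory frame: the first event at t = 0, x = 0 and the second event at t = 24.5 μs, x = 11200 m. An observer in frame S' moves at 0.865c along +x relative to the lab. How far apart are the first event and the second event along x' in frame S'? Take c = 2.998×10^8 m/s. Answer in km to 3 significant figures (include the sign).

γ = 1/√(1 − 0.865²) = 1.9929
Δx' = γ(Δx − vΔt) = 1.9929 × (11200 m − 0.865×(2.998×10^8 m/s)×24.5×10^-6 s)
= 1.9929 × (4846.5 m) = 9.66 km

Δx' ≈ 9.66 km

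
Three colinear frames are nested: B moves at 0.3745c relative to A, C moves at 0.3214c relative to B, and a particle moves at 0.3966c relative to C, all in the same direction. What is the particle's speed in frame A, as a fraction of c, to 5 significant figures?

u ≈ 0.81658c

Compose boost 2: (0.3214 + 0.3745)/(1 + 0.3214×0.3745) = 0.69590/1.120364 = 0.6211372
Compose boost 3: (0.3966 + 0.6211372)/(1 + 0.3966×0.6211372) = 1.017737/1.246343 = 0.81658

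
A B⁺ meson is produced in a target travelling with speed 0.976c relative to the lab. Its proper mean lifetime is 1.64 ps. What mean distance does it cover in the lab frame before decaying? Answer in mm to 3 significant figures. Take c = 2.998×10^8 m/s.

γ = 1/√(1 − 0.976²) = 4.5920
Dilated lifetime: Δt = γτ₀ = 4.5920 × 1.64 ps = 7.5309 ps
d = vΔt = 0.976c × 7.5309 ps = 2.9260×10^8 m/s × 7.5309×10^-12 s = 2.20 mm

d ≈ 2.20 mm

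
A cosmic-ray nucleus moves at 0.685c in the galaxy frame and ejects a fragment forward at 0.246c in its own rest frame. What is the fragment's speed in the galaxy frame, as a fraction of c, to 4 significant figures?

Compose boost 2: (0.246 + 0.685)/(1 + 0.246×0.685) = 0.9310/1.16851 = 0.7967

u ≈ 0.7967c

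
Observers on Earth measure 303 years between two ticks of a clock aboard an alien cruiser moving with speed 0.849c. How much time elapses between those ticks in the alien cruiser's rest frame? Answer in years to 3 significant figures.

τ₀ ≈ 160 years

γ = 1/√(1 − 0.849²) = 1.8925
Proper time: τ₀ = Δt/γ = 303/1.8925 = 160 years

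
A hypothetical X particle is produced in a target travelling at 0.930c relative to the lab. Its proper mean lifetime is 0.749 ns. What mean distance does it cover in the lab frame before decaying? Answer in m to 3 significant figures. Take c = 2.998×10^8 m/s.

γ = 1/√(1 − 0.930²) = 2.7206
Dilated lifetime: Δt = γτ₀ = 2.7206 × 0.749 ns = 2.0378 ns
d = vΔt = 0.930c × 2.0378 ns = 2.7881×10^8 m/s × 2.0378×10^-9 s = 0.568 m

d ≈ 0.568 m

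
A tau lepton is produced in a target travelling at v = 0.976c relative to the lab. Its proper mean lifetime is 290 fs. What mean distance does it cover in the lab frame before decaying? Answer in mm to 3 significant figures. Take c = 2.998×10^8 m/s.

d ≈ 0.390 mm

γ = 1/√(1 − 0.976²) = 4.5920
Dilated lifetime: Δt = γτ₀ = 4.5920 × 290 fs = 1331.7 fs
d = vΔt = 0.976c × 1331.7 fs = 2.9260×10^8 m/s × 1.3317×10^-12 s = 0.390 mm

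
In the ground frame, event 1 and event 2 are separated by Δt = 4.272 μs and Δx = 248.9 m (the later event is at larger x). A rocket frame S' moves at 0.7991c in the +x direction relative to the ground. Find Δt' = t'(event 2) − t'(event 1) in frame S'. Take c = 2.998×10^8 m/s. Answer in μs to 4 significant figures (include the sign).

γ = 1/√(1 − 0.7991²) = 1.66335
Δt' = γ(Δt − vΔx/c²) = 1.66335 × (4.272 μs − 0.7991×248.9 m / (2.998×10^8 m/s))
= 1.66335 × (3.60857 μs) = 6.002 μs

Δt' ≈ 6.002 μs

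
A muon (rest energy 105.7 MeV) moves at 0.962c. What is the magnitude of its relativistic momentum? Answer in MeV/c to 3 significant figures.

p ≈ 372 MeV/c

γ = 1/√(1 − 0.962²) = 3.6623
p = γβm₀c = 3.6623 × 0.962 × 105.7 MeV/c = 372 MeV/c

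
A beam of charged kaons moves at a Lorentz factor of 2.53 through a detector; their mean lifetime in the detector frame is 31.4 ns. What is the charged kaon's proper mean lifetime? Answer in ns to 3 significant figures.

γ = 2.53 (given)
Proper time: τ₀ = Δt/γ = 31.4/2.53 = 12.4 ns

τ₀ ≈ 12.4 ns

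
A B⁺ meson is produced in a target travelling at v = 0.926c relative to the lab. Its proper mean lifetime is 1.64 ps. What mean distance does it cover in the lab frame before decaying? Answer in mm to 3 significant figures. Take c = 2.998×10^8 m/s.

γ = 1/√(1 − 0.926²) = 2.6488
Dilated lifetime: Δt = γτ₀ = 2.6488 × 1.64 ps = 4.3441 ps
d = vΔt = 0.926c × 4.3441 ps = 2.7761×10^8 m/s × 4.3441×10^-12 s = 1.21 mm

d ≈ 1.21 mm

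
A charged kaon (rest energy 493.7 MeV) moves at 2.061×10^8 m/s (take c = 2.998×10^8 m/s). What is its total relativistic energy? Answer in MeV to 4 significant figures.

E ≈ 679.8 MeV

β = v/c = 2.061×10^8 / 2.998×10^8 = 0.687458
γ = 1/√(1 − 0.687458²) = 1.37699
E = γm₀c² = 1.37699 × 493.7 MeV = 679.8 MeV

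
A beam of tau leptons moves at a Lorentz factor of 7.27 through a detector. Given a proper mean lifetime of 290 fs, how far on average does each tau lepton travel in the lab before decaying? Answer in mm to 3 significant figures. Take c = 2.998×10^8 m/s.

d ≈ 0.626 mm

β = √(1 − 1/γ²) = √(1 − 1/7.27²) = 0.99049
Dilated lifetime: Δt = γτ₀ = 7.27 × 290 fs = 2108.3 fs
d = vΔt = 0.99049c × 2108.3 fs = 2.9695×10^8 m/s × 2.1083×10^-12 s = 0.626 mm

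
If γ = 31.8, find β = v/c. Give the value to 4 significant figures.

β ≈ 0.9995

β = √(1 − 1/γ²) = √(1 − 1/31.8²) = √(0.999011) = 0.9995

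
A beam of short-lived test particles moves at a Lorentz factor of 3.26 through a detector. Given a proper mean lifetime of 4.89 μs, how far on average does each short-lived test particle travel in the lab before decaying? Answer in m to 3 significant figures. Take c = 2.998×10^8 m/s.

β = √(1 − 1/γ²) = √(1 − 1/3.26²) = 0.95179
Dilated lifetime: Δt = γτ₀ = 3.26 × 4.89 μs = 15.941 μs
d = vΔt = 0.95179c × 15.941 μs = 2.8535×10^8 m/s × 1.5941×10^-5 s = 4550 m

d ≈ 4550 m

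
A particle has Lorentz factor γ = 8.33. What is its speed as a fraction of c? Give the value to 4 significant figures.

β ≈ 0.9928

β = √(1 − 1/γ²) = √(1 − 1/8.33²) = √(0.985588) = 0.9928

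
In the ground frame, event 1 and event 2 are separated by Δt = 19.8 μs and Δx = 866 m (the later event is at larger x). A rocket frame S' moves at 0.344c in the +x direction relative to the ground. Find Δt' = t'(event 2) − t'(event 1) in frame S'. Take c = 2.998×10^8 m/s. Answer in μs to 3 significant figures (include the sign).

γ = 1/√(1 − 0.344²) = 1.0650
Δt' = γ(Δt − vΔx/c²) = 1.0650 × (19.8 μs − 0.344×866 m / (2.998×10^8 m/s))
= 1.0650 × (18.806 μs) = 20.0 μs

Δt' ≈ 20.0 μs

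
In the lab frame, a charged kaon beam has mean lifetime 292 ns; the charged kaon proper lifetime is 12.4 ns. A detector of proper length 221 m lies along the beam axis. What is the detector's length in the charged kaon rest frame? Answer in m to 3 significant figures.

Time dilation ⇒ γ = Δt/τ₀ = 292/12.4 = 23.548
Length contraction: L = L₀/γ = 221/23.548 = 9.38 m

L ≈ 9.38 m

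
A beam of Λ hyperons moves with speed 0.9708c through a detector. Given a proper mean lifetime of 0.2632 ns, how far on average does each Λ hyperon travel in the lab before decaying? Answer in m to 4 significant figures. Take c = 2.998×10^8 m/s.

d ≈ 0.3193 m

γ = 1/√(1 − 0.9708²) = 4.16857
Dilated lifetime: Δt = γτ₀ = 4.16857 × 0.2632 ns = 1.09717 ns
d = vΔt = 0.9708c × 1.09717 ns = 2.91046×10^8 m/s × 1.09717×10^-9 s = 0.3193 m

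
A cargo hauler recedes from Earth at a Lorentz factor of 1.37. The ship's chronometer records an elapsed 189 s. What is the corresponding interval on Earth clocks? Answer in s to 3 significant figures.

γ = 1.37 (given)
Time dilation: Δt = γτ₀ = 1.37 × 189 s = 259 s

Δt ≈ 259 s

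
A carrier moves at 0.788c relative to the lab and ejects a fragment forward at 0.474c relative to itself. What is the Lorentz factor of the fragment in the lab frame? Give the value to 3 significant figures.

u_lab = (0.474 + 0.788)/(1 + 0.474×0.788) = 1.262/1.37351 = 0.918813
γ = 1/√(1 − 0.918813²) = 2.53

γ ≈ 2.53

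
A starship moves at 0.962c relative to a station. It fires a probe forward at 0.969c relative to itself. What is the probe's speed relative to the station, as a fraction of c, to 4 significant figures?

Relativistic velocity addition: u = (u' + v)/(1 + u'v/c²)
= (0.969 + 0.962)/(1 + 0.969×0.962) = 1.931/1.93218 = 0.9994

u ≈ 0.9994c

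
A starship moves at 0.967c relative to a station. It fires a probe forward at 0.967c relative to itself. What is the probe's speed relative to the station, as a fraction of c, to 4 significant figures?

u ≈ 0.9994c

Relativistic velocity addition: u = (u' + v)/(1 + u'v/c²)
= (0.967 + 0.967)/(1 + 0.967×0.967) = 1.934/1.93509 = 0.9994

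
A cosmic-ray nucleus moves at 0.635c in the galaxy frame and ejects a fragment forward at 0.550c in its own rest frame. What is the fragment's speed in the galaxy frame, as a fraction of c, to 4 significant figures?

Compose boost 2: (0.550 + 0.635)/(1 + 0.550×0.635) = 1.185/1.34925 = 0.8783

u ≈ 0.8783c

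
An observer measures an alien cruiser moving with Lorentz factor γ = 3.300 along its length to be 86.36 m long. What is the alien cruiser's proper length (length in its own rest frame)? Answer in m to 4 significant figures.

L₀ ≈ 285.0 m

γ = 3.300 (given)
L₀ = γL = 3.300 × 86.36 = 285.0 m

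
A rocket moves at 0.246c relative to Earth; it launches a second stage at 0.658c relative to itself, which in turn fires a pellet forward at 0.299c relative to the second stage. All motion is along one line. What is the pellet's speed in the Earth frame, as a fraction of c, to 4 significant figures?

Compose boost 2: (0.658 + 0.246)/(1 + 0.658×0.246) = 0.9040/1.16187 = 0.778057
Compose boost 3: (0.299 + 0.778057)/(1 + 0.299×0.778057) = 1.07706/1.23264 = 0.8738

u ≈ 0.8738c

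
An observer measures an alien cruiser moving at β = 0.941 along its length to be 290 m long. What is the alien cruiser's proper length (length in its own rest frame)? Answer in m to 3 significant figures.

γ = 1/√(1 − 0.941²) = 2.9550
L₀ = γL = 2.9550 × 290 = 857 m

L₀ ≈ 857 m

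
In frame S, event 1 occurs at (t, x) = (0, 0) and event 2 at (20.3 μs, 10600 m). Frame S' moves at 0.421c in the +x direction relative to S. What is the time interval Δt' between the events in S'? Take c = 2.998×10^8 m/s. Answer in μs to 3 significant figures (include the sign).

γ = 1/√(1 − 0.421²) = 1.1025
Δt' = γ(Δt − vΔx/c²) = 1.1025 × (20.3 μs − 0.421×10600 m / (2.998×10^8 m/s))
= 1.1025 × (5.4147 μs) = 5.97 μs

Δt' ≈ 5.97 μs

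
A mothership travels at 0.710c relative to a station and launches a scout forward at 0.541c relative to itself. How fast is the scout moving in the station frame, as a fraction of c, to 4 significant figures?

u ≈ 0.9038c

Compose boost 2: (0.541 + 0.710)/(1 + 0.541×0.710) = 1.251/1.38411 = 0.9038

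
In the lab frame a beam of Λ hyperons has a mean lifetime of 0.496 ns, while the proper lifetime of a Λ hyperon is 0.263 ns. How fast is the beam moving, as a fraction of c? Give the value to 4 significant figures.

γ = Δt/τ₀ = 0.496/0.263 = 1.88593
β = √(1 − 1/γ²) = √(1 − 1/1.88593²) = 0.8478

β ≈ 0.8478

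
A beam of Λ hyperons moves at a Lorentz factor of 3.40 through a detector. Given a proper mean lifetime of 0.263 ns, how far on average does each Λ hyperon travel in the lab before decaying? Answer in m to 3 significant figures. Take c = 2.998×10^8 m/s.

β = √(1 − 1/γ²) = √(1 − 1/3.40²) = 0.95577
Dilated lifetime: Δt = γτ₀ = 3.40 × 0.263 ns = 0.89420 ns
d = vΔt = 0.95577c × 0.89420 ns = 2.8654×10^8 m/s × 8.9420×10^-10 s = 0.256 m

d ≈ 0.256 m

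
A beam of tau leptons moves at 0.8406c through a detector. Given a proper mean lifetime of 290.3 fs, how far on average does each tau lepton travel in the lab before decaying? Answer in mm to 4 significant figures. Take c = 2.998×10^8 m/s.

γ = 1/√(1 − 0.8406²) = 1.84619
Dilated lifetime: Δt = γτ₀ = 1.84619 × 290.3 fs = 535.949 fs
d = vΔt = 0.8406c × 535.949 fs = 2.52012×10^8 m/s × 5.35949×10^-13 s = 0.1351 mm

d ≈ 0.1351 mm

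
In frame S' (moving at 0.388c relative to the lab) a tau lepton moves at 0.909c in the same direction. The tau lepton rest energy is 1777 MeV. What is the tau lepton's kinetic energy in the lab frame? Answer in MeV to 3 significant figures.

u_lab = (0.909 + 0.388)/(1 + 0.909×0.388) = 0.958829
γ = 1/√(1 − 0.958829²) = 3.5213
K = (γ − 1)m₀c² = (3.5213 − 1) × 1777 = 2.5213 × 1777 = 4480 MeV

K ≈ 4480 MeV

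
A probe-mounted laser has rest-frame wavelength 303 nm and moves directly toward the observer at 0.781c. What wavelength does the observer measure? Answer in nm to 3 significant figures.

λ_obs ≈ 106 nm

Relativistic Doppler: λ_obs = λ_src √((1−β)/(1+β))
= 303 × √(0.21900/1.7810) = 303 × 0.35066 = 106 nm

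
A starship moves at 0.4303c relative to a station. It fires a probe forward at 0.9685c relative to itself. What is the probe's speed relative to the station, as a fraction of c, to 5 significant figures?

u ≈ 0.98733c

Relativistic velocity addition: u = (u' + v)/(1 + u'v/c²)
= (0.9685 + 0.4303)/(1 + 0.9685×0.4303) = 1.3988/1.416746 = 0.98733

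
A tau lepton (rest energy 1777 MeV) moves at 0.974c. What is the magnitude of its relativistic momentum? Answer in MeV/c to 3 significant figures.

p ≈ 7640 MeV/c

γ = 1/√(1 − 0.974²) = 4.4141
p = γβm₀c = 4.4141 × 0.974 × 1777 MeV/c = 7640 MeV/c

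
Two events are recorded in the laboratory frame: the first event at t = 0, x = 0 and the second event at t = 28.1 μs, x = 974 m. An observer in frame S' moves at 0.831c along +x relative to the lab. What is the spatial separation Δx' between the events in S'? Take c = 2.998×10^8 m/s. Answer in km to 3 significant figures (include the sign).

Δx' ≈ -10.8 km

γ = 1/√(1 − 0.831²) = 1.7977
Δx' = γ(Δx − vΔt) = 1.7977 × (974 m − 0.831×(2.998×10^8 m/s)×28.1×10^-6 s)
= 1.7977 × (-6026.7 m) = -10.8 km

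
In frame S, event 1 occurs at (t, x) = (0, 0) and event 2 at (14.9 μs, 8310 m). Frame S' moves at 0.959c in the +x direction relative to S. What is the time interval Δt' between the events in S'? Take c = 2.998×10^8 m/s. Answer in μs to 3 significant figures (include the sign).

Δt' ≈ -41.2 μs

γ = 1/√(1 − 0.959²) = 3.5285
Δt' = γ(Δt − vΔx/c²) = 3.5285 × (14.9 μs − 0.959×8310 m / (2.998×10^8 m/s))
= 3.5285 × (-11.682 μs) = -41.2 μs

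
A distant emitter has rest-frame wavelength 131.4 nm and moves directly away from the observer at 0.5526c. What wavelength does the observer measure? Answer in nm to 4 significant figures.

λ_obs ≈ 244.8 nm

Relativistic Doppler: λ_obs = λ_src √((1+β)/(1−β))
= 131.4 × √(1.55260/0.447400) = 131.4 × 1.86287 = 244.8 nm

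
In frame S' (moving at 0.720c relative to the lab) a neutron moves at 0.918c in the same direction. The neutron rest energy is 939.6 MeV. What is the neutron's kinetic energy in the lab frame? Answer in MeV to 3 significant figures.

u_lab = (0.918 + 0.720)/(1 + 0.918×0.720) = 0.986177
γ = 1/√(1 − 0.986177²) = 6.0351
K = (γ − 1)m₀c² = (6.0351 − 1) × 939.6 = 5.0351 × 939.6 = 4730 MeV

K ≈ 4730 MeV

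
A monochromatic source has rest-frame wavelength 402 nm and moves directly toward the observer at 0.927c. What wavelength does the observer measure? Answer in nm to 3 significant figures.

λ_obs ≈ 78.2 nm

Relativistic Doppler: λ_obs = λ_src √((1−β)/(1+β))
= 402 × √(0.073000/1.9270) = 402 × 0.19463 = 78.2 nm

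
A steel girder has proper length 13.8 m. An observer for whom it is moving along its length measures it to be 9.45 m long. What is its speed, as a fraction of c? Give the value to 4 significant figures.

β ≈ 0.7287

γ = L₀/L = 13.8/9.45 = 1.46032
β = √(1 − 1/γ²) = 0.7287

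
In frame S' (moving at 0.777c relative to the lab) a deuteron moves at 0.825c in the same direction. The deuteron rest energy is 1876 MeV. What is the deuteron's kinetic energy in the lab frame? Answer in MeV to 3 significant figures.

K ≈ 6780 MeV

u_lab = (0.825 + 0.777)/(1 + 0.825×0.777) = 0.976219
γ = 1/√(1 − 0.976219²) = 4.6128
K = (γ − 1)m₀c² = (4.6128 − 1) × 1876 = 3.6128 × 1876 = 6780 MeV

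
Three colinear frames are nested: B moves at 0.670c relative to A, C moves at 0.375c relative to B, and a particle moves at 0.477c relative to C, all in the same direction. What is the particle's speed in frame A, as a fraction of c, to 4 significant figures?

u ≈ 0.9384c

Compose boost 2: (0.375 + 0.670)/(1 + 0.375×0.670) = 1.045/1.25125 = 0.835165
Compose boost 3: (0.477 + 0.835165)/(1 + 0.477×0.835165) = 1.31216/1.39837 = 0.9384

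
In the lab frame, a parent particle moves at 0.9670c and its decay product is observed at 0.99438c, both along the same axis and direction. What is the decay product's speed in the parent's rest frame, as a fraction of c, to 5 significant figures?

Inverse velocity addition: u' = (u − v)/(1 − uv/c²)
= (0.99438 − 0.9670)/(1 − 0.99438×0.9670) = 0.027380/0.03843454 = 0.71238

u' ≈ 0.71238c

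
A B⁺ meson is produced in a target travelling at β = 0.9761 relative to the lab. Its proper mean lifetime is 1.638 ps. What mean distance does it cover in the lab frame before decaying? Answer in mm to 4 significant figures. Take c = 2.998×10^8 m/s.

d ≈ 2.206 mm

γ = 1/√(1 − 0.9761²) = 4.60147
Dilated lifetime: Δt = γτ₀ = 4.60147 × 1.638 ps = 7.53721 ps
d = vΔt = 0.9761c × 7.53721 ps = 2.92635×10^8 m/s × 7.53721×10^-12 s = 2.206 mm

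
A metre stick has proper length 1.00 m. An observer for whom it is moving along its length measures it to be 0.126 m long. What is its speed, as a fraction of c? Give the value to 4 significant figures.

γ = L₀/L = 1.00/0.126 = 7.93651
β = √(1 − 1/γ²) = 0.9920

β ≈ 0.9920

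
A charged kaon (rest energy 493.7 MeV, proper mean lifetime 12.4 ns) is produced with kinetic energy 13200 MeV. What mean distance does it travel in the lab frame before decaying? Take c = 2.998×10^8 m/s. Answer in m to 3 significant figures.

γ = 1 + K/(m₀c²) = 1 + 13200/493.7 = 27.737
β = √(1 − 1/γ²) = 0.99935
Dilated lifetime: γτ₀ = 27.737 × 12.4 ns = 343.94 ns
d = βc·γτ₀ = 0.99935 × (2.998×10^8 m/s) × 3.4394×10^-7 s = 103 m

d ≈ 103 m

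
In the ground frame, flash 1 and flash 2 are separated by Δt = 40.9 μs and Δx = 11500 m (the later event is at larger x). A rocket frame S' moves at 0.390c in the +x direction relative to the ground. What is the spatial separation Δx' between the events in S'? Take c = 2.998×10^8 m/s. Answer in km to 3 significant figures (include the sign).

γ = 1/√(1 − 0.390²) = 1.0860
Δx' = γ(Δx − vΔt) = 1.0860 × (11500 m − 0.390×(2.998×10^8 m/s)×40.9×10^-6 s)
= 1.0860 × (6717.9 m) = 7.30 km

Δx' ≈ 7.30 km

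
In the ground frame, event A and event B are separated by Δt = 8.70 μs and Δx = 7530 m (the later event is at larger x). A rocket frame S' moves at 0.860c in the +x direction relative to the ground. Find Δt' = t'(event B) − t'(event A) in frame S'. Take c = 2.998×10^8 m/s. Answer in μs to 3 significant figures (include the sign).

Δt' ≈ -25.3 μs

γ = 1/√(1 − 0.860²) = 1.9597
Δt' = γ(Δt − vΔx/c²) = 1.9597 × (8.70 μs − 0.860×7530 m / (2.998×10^8 m/s))
= 1.9597 × (-12.900 μs) = -25.3 μs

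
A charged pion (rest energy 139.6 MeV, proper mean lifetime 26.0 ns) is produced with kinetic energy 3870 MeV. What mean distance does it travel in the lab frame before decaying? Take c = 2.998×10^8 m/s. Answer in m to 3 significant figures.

γ = 1 + K/(m₀c²) = 1 + 3870/139.6 = 28.722
β = √(1 − 1/γ²) = 0.99939
Dilated lifetime: γτ₀ = 28.722 × 26.0 ns = 746.77 ns
d = βc·γτ₀ = 0.99939 × (2.998×10^8 m/s) × 7.4677×10^-7 s = 224 m

d ≈ 224 m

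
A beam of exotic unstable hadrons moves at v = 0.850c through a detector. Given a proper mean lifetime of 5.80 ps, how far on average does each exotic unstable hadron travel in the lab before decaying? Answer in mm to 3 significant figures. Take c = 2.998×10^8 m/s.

γ = 1/√(1 − 0.850²) = 1.8983
Dilated lifetime: Δt = γτ₀ = 1.8983 × 5.80 ps = 11.010 ps
d = vΔt = 0.850c × 11.010 ps = 2.5483×10^8 m/s × 1.1010×10^-11 s = 2.81 mm

d ≈ 2.81 mm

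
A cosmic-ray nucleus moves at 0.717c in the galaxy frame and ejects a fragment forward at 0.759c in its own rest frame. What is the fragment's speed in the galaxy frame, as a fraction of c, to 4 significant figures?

u ≈ 0.9558c

Compose boost 2: (0.759 + 0.717)/(1 + 0.759×0.717) = 1.476/1.54420 = 0.9558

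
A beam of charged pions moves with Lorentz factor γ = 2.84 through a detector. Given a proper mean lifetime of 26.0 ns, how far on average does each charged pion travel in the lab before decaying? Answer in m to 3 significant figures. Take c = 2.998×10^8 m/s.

β = √(1 − 1/γ²) = √(1 − 1/2.84²) = 0.93596
Dilated lifetime: Δt = γτ₀ = 2.84 × 26.0 ns = 73.840 ns
d = vΔt = 0.93596c × 73.840 ns = 2.8060×10^8 m/s × 7.3840×10^-8 s = 20.7 m

d ≈ 20.7 m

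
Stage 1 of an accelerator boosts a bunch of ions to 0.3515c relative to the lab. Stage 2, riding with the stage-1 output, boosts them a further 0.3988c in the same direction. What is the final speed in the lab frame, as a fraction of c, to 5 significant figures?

Compose boost 2: (0.3988 + 0.3515)/(1 + 0.3988×0.3515) = 0.75030/1.140178 = 0.65806

u ≈ 0.65806c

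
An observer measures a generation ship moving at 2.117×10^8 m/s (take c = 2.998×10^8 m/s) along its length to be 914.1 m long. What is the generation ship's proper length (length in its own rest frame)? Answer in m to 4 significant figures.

β = v/c = 2.117×10^8 / 2.998×10^8 = 0.706137
γ = 1/√(1 − 0.706137²) = 1.41228
L₀ = γL = 1.41228 × 914.1 = 1291 m

L₀ ≈ 1291 m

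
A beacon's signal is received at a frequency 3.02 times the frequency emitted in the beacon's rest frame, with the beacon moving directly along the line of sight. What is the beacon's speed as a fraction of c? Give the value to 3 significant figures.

β ≈ 0.802

f_obs/f_src = √((1+β)/(1−β)) = 3.02  ⇒  (1+β)/(1−β) = 9.1204
β = |1 − D²|/(1 + D²) = |1 − 9.1204|/(1 + 9.1204) = 0.802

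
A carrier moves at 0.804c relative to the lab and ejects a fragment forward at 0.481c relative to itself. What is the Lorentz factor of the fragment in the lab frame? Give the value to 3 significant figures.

γ ≈ 2.66

u_lab = (0.481 + 0.804)/(1 + 0.481×0.804) = 1.285/1.38672 = 0.926644
γ = 1/√(1 − 0.926644²) = 2.66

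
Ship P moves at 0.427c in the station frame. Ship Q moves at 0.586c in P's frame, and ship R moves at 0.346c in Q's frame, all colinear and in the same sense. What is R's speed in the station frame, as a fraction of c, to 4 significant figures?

Compose boost 2: (0.586 + 0.427)/(1 + 0.586×0.427) = 1.013/1.25022 = 0.810256
Compose boost 3: (0.346 + 0.810256)/(1 + 0.346×0.810256) = 1.15626/1.28035 = 0.9031

u ≈ 0.9031c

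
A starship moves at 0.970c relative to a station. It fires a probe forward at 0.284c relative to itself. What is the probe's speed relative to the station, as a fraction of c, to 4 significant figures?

u ≈ 0.9832c

Relativistic velocity addition: u = (u' + v)/(1 + u'v/c²)
= (0.284 + 0.970)/(1 + 0.284×0.970) = 1.254/1.27548 = 0.9832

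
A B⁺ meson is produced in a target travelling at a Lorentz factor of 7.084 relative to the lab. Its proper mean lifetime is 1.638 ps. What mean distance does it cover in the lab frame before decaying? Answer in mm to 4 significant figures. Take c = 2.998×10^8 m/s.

d ≈ 3.444 mm

β = √(1 − 1/γ²) = √(1 − 1/7.084²) = 0.989986
Dilated lifetime: Δt = γτ₀ = 7.084 × 1.638 ps = 11.6036 ps
d = vΔt = 0.989986c × 11.6036 ps = 2.96798×10^8 m/s × 1.16036×10^-11 s = 3.444 mm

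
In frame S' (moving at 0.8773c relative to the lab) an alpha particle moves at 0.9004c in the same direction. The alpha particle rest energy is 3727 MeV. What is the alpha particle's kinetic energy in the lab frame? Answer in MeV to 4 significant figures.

u_lab = (0.9004 + 0.8773)/(1 + 0.9004×0.8773) = 0.9931724
γ = 1/√(1 − 0.9931724²) = 8.57220
K = (γ − 1)m₀c² = (8.57220 − 1) × 3727 = 7.57220 × 3727 = 28220 MeV

K ≈ 28220 MeV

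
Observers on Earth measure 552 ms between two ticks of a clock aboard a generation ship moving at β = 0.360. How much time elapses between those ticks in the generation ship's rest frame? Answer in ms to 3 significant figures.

τ₀ ≈ 515 ms

γ = 1/√(1 − 0.360²) = 1.0719
Proper time: τ₀ = Δt/γ = 552/1.0719 = 515 ms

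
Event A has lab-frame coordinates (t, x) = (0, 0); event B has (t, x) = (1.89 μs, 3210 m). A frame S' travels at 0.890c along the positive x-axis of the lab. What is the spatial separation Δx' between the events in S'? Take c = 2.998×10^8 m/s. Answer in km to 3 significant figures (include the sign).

γ = 1/√(1 − 0.890²) = 2.1932
Δx' = γ(Δx − vΔt) = 2.1932 × (3210 m − 0.890×(2.998×10^8 m/s)×1.89×10^-6 s)
= 2.1932 × (2705.7 m) = 5.93 km

Δx' ≈ 5.93 km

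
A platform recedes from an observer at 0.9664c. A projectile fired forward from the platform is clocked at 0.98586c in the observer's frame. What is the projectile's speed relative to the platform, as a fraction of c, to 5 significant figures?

Inverse velocity addition: u' = (u − v)/(1 − uv/c²)
= (0.98586 − 0.9664)/(1 − 0.98586×0.9664) = 0.019460/0.04726490 = 0.41172

u' ≈ 0.41172c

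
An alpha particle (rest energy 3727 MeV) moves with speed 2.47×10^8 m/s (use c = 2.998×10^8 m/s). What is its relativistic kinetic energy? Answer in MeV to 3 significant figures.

K ≈ 2850 MeV

β = v/c = 2.47×10^8 / 2.998×10^8 = 0.82388
γ = 1/√(1 − 0.82388²) = 1.7644
K = (γ − 1)m₀c² = (1.7644 − 1) × 3727 MeV = 0.76441 × 3727 MeV = 2850 MeV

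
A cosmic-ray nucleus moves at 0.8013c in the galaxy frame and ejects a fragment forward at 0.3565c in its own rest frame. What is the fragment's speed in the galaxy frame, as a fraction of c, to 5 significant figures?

Compose boost 2: (0.3565 + 0.8013)/(1 + 0.3565×0.8013) = 1.1578/1.285663 = 0.90055

u ≈ 0.90055c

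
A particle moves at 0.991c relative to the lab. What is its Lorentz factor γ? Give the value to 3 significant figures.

γ = 1/√(1 − β²) = 1/√(1 − 0.991²) = 1/√(0.017919) = 7.47

γ ≈ 7.47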